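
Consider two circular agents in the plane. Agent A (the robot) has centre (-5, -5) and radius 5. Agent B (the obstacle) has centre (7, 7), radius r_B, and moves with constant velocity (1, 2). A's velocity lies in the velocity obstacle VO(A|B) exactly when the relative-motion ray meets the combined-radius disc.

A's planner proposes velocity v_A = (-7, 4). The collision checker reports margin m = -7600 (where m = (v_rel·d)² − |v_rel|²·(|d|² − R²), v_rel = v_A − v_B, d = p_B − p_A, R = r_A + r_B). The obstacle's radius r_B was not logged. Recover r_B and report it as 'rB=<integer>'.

m = -7600
d = (12, 12);  v_rel = (-8, 2),  |v_rel|² = 68
v_rel×d = (-8)·(12) − (2)·(12) = -120
since m = R²·68 − (-120)²:  R² = (14400 + -7600) / 68 = 100
R = √100 = 10  ⇒  r_B = 10 − 5 = 5

rB=5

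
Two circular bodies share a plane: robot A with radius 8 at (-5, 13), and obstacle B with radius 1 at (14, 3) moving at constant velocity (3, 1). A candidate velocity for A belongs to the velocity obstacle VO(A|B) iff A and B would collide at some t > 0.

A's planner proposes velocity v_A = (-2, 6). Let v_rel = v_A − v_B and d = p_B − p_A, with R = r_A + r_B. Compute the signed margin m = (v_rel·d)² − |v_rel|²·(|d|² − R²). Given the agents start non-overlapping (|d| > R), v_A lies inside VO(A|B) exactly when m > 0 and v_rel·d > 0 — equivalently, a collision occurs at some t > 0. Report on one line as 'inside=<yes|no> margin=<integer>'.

d = (19, -10),  |d|² = 461;  R = 8+1 = 9,  c = 461−9² = 380
v_rel = (-5, 5),  |v_rel|² = 50;  v_rel·d = (-5)·(19) + (5)·(-10) = -145
50·t² + 290·t + 380 = 0  ⇒  m = (-145)² − 50·380 = 2025
m = 2025 > 0,  v_rel·d = -145 < 0  ⇒  outside

inside=no margin=2025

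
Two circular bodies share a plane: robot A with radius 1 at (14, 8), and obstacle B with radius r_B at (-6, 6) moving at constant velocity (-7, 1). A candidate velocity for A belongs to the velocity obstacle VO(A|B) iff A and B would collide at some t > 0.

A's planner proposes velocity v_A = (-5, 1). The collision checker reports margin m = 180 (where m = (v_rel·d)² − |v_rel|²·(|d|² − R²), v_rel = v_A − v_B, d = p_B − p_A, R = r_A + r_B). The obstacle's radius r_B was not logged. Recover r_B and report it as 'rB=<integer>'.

m = 180
d = (-20, -2);  v_rel = (2, 0),  |v_rel|² = 4
v_rel×d = (2)·(-2) − (0)·(-20) = -4
since m = R²·4 − (-4)²:  R² = (16 + 180) / 4 = 49
R = √49 = 7  ⇒  r_B = 7 − 1 = 6

rB=6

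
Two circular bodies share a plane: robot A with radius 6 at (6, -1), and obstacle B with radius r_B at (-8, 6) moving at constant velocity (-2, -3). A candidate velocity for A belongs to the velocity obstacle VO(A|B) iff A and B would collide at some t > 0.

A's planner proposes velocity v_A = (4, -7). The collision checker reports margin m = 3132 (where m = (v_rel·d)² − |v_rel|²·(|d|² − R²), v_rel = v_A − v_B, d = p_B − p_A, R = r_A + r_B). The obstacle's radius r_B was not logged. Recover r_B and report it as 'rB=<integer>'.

m = 3132
d = (-14, 7);  v_rel = (6, -4),  |v_rel|² = 52
v_rel×d = (6)·(7) − (-4)·(-14) = -14
since m = R²·52 − (-14)²:  R² = (196 + 3132) / 52 = 64
R = √64 = 8  ⇒  r_B = 8 − 6 = 2

rB=2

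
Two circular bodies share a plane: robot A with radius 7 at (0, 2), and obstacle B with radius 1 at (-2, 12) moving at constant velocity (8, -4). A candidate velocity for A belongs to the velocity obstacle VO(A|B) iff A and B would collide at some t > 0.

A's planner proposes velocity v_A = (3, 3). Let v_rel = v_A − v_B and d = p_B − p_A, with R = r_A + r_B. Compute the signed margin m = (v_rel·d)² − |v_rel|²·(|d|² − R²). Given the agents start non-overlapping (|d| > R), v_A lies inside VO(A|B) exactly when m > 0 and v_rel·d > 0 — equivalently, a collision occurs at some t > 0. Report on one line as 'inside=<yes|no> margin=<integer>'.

d = (-2, 10),  |d|² = 104;  R = 7+1 = 8,  c = 104−8² = 40
v_rel = (-5, 7),  |v_rel|² = 74;  v_rel·d = (-5)·(-2) + (7)·(10) = 80
74·t² − 160·t + 40 = 0  ⇒  m = 80² − 74·40 = 3440
m = 3440 > 0,  v_rel·d = 80 > 0  ⇒  inside

inside=yes margin=3440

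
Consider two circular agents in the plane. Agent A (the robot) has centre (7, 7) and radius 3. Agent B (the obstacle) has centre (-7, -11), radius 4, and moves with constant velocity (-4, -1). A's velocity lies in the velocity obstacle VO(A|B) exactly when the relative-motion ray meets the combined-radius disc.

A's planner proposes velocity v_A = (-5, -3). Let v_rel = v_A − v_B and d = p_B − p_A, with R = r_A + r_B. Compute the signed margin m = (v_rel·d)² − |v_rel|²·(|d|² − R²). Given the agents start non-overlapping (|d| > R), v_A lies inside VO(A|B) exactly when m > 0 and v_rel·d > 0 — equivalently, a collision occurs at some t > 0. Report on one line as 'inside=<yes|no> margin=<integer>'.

d = (-14, -18),  |d|² = 520;  R = 3+4 = 7,  c = 520−7² = 471
v_rel = (-1, -2),  |v_rel|² = 5;  v_rel·d = (-1)·(-14) + (-2)·(-18) = 50
5·t² − 100·t + 471 = 0  ⇒  m = 50² − 5·471 = 145
m = 145 > 0,  v_rel·d = 50 > 0  ⇒  inside

inside=yes margin=145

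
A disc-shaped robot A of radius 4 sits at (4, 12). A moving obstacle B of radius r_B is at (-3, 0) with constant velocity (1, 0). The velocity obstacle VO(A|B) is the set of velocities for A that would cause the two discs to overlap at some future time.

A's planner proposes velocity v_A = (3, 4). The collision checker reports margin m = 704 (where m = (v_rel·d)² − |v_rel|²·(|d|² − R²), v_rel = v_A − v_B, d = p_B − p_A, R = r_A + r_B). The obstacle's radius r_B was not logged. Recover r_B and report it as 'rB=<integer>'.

m = 704
d = (-7, -12);  v_rel = (2, 4),  |v_rel|² = 20
v_rel×d = (2)·(-12) − (4)·(-7) = 4
since m = R²·20 − 4²:  R² = (16 + 704) / 20 = 36
R = √36 = 6  ⇒  r_B = 6 − 4 = 2

rB=2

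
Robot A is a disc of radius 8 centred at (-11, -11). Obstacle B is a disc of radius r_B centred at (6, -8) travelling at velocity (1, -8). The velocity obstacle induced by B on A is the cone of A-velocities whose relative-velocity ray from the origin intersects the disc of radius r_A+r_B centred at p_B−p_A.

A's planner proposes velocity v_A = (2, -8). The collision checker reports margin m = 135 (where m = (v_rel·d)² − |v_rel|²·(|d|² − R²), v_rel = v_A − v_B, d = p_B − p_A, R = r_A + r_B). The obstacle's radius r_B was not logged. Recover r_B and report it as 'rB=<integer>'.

m = 135
d = (17, 3);  v_rel = (1, 0),  |v_rel|² = 1
v_rel×d = (1)·(3) − (0)·(17) = 3
since m = R²·1 − 3²:  R² = (9 + 135) / 1 = 144
R = √144 = 12  ⇒  r_B = 12 − 8 = 4

rB=4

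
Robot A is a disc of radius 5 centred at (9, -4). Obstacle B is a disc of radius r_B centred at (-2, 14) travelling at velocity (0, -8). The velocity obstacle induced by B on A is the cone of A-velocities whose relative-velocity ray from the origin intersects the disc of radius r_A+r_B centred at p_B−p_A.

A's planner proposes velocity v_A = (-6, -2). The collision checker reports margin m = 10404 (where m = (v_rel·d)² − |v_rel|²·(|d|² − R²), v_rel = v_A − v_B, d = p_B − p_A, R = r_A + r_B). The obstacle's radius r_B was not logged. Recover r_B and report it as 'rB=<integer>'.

m = 10404
d = (-11, 18);  v_rel = (-6, 6),  |v_rel|² = 72
v_rel×d = (-6)·(18) − (6)·(-11) = -42
since m = R²·72 − (-42)²:  R² = (1764 + 10404) / 72 = 169
R = √169 = 13  ⇒  r_B = 13 − 5 = 8

rB=8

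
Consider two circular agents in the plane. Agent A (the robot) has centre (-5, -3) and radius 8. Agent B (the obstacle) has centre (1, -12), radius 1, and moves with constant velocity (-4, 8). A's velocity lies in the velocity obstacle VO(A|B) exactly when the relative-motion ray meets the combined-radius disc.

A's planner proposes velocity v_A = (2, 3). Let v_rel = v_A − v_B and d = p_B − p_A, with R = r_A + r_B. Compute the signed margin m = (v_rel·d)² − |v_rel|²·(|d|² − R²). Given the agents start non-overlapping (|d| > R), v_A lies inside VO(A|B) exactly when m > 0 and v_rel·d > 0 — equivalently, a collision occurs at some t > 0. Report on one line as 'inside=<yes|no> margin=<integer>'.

d = (6, -9),  |d|² = 117;  R = 8+1 = 9,  c = 117−9² = 36
v_rel = (6, -5),  |v_rel|² = 61;  v_rel·d = (6)·(6) + (-5)·(-9) = 81
61·t² − 162·t + 36 = 0  ⇒  m = 81² − 61·36 = 4365
m = 4365 > 0,  v_rel·d = 81 > 0  ⇒  inside

inside=yes margin=4365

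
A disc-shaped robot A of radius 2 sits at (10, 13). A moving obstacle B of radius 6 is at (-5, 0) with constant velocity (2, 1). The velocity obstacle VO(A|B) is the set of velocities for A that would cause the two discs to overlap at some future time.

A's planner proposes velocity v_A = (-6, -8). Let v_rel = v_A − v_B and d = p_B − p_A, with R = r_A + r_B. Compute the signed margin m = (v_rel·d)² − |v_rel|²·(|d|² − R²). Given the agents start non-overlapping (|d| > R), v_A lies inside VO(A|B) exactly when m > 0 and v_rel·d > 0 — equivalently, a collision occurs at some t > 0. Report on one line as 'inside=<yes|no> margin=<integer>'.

d = (-15, -13),  |d|² = 394;  R = 2+6 = 8,  c = 394−8² = 330
v_rel = (-8, -9),  |v_rel|² = 145;  v_rel·d = (-8)·(-15) + (-9)·(-13) = 237
145·t² − 474·t + 330 = 0  ⇒  m = 237² − 145·330 = 8319
m = 8319 > 0,  v_rel·d = 237 > 0  ⇒  inside

inside=yes margin=8319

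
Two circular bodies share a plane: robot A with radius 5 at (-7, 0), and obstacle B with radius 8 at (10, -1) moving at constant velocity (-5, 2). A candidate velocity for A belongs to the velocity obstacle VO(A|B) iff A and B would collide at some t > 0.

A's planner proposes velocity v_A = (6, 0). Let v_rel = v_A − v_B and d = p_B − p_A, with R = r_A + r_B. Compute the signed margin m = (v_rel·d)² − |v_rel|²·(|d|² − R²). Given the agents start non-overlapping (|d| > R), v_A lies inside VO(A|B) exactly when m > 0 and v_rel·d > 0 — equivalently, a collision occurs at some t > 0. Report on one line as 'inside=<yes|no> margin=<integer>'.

d = (17, -1),  |d|² = 290;  R = 5+8 = 13,  c = 290−13² = 121
v_rel = (11, -2),  |v_rel|² = 125;  v_rel·d = (11)·(17) + (-2)·(-1) = 189
125·t² − 378·t + 121 = 0  ⇒  m = 189² − 125·121 = 20596
m = 20596 > 0,  v_rel·d = 189 > 0  ⇒  inside

inside=yes margin=20596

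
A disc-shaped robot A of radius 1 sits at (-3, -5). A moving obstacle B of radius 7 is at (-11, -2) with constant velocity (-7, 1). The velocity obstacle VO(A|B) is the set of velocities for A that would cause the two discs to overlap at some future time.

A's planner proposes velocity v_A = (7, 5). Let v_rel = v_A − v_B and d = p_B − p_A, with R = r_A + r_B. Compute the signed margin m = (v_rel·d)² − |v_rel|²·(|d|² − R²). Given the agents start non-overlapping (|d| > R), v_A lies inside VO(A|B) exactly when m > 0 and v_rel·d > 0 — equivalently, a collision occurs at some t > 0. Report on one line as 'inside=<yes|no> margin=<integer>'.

d = (-8, 3),  |d|² = 73;  R = 1+7 = 8,  c = 73−8² = 9
v_rel = (14, 4),  |v_rel|² = 212;  v_rel·d = (14)·(-8) + (4)·(3) = -100
212·t² + 200·t + 9 = 0  ⇒  m = (-100)² − 212·9 = 8092
m = 8092 > 0,  v_rel·d = -100 < 0  ⇒  outside

inside=no margin=8092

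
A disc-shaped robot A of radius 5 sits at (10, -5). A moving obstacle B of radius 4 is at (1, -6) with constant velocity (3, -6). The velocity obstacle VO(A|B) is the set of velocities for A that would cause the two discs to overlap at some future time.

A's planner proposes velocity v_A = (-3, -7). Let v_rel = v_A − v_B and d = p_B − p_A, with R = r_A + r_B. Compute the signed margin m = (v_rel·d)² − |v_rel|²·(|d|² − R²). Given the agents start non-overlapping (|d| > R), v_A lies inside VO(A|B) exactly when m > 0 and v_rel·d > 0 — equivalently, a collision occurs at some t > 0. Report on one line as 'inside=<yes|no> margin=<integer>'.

d = (-9, -1),  |d|² = 82;  R = 5+4 = 9,  c = 82−9² = 1
v_rel = (-6, -1),  |v_rel|² = 37;  v_rel·d = (-6)·(-9) + (-1)·(-1) = 55
37·t² − 110·t + 1 = 0  ⇒  m = 55² − 37·1 = 2988
m = 2988 > 0,  v_rel·d = 55 > 0  ⇒  inside

inside=yes margin=2988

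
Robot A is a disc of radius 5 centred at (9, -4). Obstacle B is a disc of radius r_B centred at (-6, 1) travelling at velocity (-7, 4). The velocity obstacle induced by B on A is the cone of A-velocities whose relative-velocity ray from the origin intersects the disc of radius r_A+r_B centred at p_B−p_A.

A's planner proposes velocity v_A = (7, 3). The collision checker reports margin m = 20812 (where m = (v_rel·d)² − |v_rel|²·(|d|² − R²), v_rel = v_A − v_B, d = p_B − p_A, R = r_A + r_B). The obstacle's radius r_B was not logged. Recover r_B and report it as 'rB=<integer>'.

m = 20812
d = (-15, 5);  v_rel = (14, -1),  |v_rel|² = 197
v_rel×d = (14)·(5) − (-1)·(-15) = 55
since m = R²·197 − 55²:  R² = (3025 + 20812) / 197 = 121
R = √121 = 11  ⇒  r_B = 11 − 5 = 6

rB=6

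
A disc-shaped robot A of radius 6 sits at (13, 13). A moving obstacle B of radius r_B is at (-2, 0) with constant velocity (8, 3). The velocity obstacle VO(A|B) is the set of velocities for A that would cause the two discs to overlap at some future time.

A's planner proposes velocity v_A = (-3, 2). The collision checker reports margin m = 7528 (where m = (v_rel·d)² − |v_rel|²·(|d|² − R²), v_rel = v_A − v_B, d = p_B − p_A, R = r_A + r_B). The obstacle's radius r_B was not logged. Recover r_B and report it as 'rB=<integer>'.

m = 7528
d = (-15, -13);  v_rel = (-11, -1),  |v_rel|² = 122
v_rel×d = (-11)·(-13) − (-1)·(-15) = 128
since m = R²·122 − 128²:  R² = (16384 + 7528) / 122 = 196
R = √196 = 14  ⇒  r_B = 14 − 6 = 8

rB=8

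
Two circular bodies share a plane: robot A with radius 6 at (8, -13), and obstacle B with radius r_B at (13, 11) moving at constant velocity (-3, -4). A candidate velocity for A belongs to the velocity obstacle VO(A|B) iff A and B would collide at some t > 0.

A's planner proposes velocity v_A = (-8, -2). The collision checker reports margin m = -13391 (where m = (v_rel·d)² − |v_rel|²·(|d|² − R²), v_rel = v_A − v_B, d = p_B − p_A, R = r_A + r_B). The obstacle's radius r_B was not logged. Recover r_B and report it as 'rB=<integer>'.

m = -13391
d = (5, 24);  v_rel = (-5, 2),  |v_rel|² = 29
v_rel×d = (-5)·(24) − (2)·(5) = -130
since m = R²·29 − (-130)²:  R² = (16900 + -13391) / 29 = 121
R = √121 = 11  ⇒  r_B = 11 − 6 = 5

rB=5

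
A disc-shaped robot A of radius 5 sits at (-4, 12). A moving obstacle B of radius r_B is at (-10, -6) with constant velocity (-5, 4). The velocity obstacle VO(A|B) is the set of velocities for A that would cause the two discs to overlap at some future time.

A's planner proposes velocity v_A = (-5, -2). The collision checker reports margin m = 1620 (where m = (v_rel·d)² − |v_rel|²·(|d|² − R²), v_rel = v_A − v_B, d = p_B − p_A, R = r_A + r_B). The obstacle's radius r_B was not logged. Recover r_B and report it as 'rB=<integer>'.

m = 1620
d = (-6, -18);  v_rel = (0, -6),  |v_rel|² = 36
v_rel×d = (0)·(-18) − (-6)·(-6) = -36
since m = R²·36 − (-36)²:  R² = (1296 + 1620) / 36 = 81
R = √81 = 9  ⇒  r_B = 9 − 5 = 4

rB=4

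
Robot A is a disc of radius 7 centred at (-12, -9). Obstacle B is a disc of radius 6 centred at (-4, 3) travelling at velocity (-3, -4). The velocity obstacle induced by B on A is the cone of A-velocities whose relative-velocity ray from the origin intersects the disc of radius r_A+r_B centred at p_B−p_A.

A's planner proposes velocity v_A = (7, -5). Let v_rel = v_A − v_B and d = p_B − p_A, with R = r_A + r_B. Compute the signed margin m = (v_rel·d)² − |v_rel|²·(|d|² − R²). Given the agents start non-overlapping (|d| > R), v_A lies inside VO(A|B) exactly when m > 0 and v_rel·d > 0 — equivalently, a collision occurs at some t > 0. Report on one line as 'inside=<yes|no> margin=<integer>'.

d = (8, 12),  |d|² = 208;  R = 7+6 = 13,  c = 208−13² = 39
v_rel = (10, -1),  |v_rel|² = 101;  v_rel·d = (10)·(8) + (-1)·(12) = 68
101·t² − 136·t + 39 = 0  ⇒  m = 68² − 101·39 = 685
m = 685 > 0,  v_rel·d = 68 > 0  ⇒  inside

inside=yes margin=685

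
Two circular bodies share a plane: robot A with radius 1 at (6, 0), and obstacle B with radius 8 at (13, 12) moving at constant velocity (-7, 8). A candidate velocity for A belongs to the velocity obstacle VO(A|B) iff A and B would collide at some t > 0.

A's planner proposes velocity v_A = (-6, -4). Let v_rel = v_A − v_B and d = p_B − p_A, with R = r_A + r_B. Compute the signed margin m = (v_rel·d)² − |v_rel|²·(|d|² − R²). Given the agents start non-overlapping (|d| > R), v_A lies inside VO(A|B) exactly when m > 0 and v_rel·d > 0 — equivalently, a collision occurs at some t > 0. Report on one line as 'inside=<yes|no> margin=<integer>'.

d = (7, 12),  |d|² = 193;  R = 1+8 = 9,  c = 193−9² = 112
v_rel = (1, -12),  |v_rel|² = 145;  v_rel·d = (1)·(7) + (-12)·(12) = -137
145·t² + 274·t + 112 = 0  ⇒  m = (-137)² − 145·112 = 2529
m = 2529 > 0,  v_rel·d = -137 < 0  ⇒  outside

inside=no margin=2529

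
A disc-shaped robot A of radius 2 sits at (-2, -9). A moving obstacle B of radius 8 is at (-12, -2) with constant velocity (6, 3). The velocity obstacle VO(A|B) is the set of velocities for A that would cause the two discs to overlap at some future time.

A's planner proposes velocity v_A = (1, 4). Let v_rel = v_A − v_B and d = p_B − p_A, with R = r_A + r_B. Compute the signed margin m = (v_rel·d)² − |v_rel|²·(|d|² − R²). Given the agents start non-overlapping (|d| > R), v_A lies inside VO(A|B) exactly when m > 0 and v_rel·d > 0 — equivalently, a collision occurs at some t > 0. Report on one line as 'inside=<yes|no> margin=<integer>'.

d = (-10, 7),  |d|² = 149;  R = 2+8 = 10,  c = 149−10² = 49
v_rel = (-5, 1),  |v_rel|² = 26;  v_rel·d = (-5)·(-10) + (1)·(7) = 57
26·t² − 114·t + 49 = 0  ⇒  m = 57² − 26·49 = 1975
m = 1975 > 0,  v_rel·d = 57 > 0  ⇒  inside

inside=yes margin=1975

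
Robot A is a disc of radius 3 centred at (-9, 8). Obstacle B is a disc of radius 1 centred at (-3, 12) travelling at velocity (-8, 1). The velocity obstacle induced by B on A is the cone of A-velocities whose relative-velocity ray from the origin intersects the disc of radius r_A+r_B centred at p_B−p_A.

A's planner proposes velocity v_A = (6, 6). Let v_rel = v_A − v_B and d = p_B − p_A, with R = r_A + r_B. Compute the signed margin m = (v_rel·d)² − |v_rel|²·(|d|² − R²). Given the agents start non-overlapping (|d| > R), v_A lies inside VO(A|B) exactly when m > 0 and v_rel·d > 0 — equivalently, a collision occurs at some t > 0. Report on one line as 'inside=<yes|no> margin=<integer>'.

d = (6, 4),  |d|² = 52;  R = 3+1 = 4,  c = 52−4² = 36
v_rel = (14, 5),  |v_rel|² = 221;  v_rel·d = (14)·(6) + (5)·(4) = 104
221·t² − 208·t + 36 = 0  ⇒  m = 104² − 221·36 = 2860
m = 2860 > 0,  v_rel·d = 104 > 0  ⇒  inside

inside=yes margin=2860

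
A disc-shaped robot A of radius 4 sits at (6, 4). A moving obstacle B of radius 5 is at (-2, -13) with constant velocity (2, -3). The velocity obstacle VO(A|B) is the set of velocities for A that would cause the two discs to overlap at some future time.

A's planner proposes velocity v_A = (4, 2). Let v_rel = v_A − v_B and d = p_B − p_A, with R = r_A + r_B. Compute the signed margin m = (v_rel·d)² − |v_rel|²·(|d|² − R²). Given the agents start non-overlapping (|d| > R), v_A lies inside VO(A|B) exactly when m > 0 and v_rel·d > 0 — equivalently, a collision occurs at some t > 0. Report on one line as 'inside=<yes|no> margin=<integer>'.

d = (-8, -17),  |d|² = 353;  R = 4+5 = 9,  c = 353−9² = 272
v_rel = (2, 5),  |v_rel|² = 29;  v_rel·d = (2)·(-8) + (5)·(-17) = -101
29·t² + 202·t + 272 = 0  ⇒  m = (-101)² − 29·272 = 2313
m = 2313 > 0,  v_rel·d = -101 < 0  ⇒  outside

inside=no margin=2313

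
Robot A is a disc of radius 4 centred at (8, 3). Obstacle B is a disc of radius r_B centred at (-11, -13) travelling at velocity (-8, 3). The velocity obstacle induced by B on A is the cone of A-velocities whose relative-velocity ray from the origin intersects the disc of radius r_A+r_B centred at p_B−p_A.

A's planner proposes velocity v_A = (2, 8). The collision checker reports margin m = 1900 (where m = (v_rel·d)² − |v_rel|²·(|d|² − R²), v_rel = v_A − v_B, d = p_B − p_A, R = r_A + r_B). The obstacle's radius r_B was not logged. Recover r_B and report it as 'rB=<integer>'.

m = 1900
d = (-19, -16);  v_rel = (10, 5),  |v_rel|² = 125
v_rel×d = (10)·(-16) − (5)·(-19) = -65
since m = R²·125 − (-65)²:  R² = (4225 + 1900) / 125 = 49
R = √49 = 7  ⇒  r_B = 7 − 4 = 3

rB=3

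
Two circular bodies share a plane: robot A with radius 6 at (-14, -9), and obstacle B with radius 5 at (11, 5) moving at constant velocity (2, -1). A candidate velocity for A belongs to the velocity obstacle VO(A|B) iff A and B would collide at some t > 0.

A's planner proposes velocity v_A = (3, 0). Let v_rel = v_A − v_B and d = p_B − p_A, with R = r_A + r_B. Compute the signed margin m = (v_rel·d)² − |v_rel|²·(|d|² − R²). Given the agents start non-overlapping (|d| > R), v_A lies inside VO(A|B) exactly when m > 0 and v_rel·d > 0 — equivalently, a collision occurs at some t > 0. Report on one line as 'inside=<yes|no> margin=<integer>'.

d = (25, 14),  |d|² = 821;  R = 6+5 = 11,  c = 821−11² = 700
v_rel = (1, 1),  |v_rel|² = 2;  v_rel·d = (1)·(25) + (1)·(14) = 39
2·t² − 78·t + 700 = 0  ⇒  m = 39² − 2·700 = 121
m = 121 > 0,  v_rel·d = 39 > 0  ⇒  inside

inside=yes margin=121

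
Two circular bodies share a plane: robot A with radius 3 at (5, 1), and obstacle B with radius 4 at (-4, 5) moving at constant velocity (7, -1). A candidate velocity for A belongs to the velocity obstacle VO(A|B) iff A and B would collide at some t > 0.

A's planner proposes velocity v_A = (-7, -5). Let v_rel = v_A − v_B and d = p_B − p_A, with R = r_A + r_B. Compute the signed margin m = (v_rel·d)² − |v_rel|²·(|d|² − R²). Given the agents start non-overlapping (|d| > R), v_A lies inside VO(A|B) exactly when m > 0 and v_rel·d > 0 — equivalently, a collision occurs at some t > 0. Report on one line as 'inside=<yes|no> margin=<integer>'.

d = (-9, 4),  |d|² = 97;  R = 3+4 = 7,  c = 97−7² = 48
v_rel = (-14, -4),  |v_rel|² = 212;  v_rel·d = (-14)·(-9) + (-4)·(4) = 110
212·t² − 220·t + 48 = 0  ⇒  m = 110² − 212·48 = 1924
m = 1924 > 0,  v_rel·d = 110 > 0  ⇒  inside

inside=yes margin=1924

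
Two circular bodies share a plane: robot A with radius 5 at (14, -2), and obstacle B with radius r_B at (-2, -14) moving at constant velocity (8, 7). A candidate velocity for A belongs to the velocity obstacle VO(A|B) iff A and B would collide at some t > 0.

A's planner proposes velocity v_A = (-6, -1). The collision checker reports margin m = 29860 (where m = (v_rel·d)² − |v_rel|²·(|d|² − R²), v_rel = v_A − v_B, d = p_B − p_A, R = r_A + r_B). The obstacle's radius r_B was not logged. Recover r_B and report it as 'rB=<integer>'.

m = 29860
d = (-16, -12);  v_rel = (-14, -8),  |v_rel|² = 260
v_rel×d = (-14)·(-12) − (-8)·(-16) = 40
since m = R²·260 − 40²:  R² = (1600 + 29860) / 260 = 121
R = √121 = 11  ⇒  r_B = 11 − 5 = 6

rB=6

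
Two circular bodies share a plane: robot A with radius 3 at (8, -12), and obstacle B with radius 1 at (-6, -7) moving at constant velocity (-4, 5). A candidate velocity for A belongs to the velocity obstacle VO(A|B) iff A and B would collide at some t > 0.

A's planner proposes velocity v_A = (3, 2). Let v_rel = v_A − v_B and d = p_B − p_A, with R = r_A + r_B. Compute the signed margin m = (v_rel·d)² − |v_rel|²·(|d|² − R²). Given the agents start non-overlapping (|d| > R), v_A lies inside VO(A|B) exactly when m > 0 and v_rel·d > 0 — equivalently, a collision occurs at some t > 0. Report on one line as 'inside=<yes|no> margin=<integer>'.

d = (-14, 5),  |d|² = 221;  R = 3+1 = 4,  c = 221−4² = 205
v_rel = (7, -3),  |v_rel|² = 58;  v_rel·d = (7)·(-14) + (-3)·(5) = -113
58·t² + 226·t + 205 = 0  ⇒  m = (-113)² − 58·205 = 879
m = 879 > 0,  v_rel·d = -113 < 0  ⇒  outside

inside=no margin=879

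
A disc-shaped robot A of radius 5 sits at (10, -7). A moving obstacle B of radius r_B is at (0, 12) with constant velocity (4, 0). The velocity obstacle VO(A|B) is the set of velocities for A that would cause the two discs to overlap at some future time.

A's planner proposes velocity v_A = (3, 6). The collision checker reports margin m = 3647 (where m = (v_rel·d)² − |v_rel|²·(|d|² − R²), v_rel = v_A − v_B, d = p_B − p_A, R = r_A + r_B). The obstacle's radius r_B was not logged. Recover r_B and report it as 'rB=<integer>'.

m = 3647
d = (-10, 19);  v_rel = (-1, 6),  |v_rel|² = 37
v_rel×d = (-1)·(19) − (6)·(-10) = 41
since m = R²·37 − 41²:  R² = (1681 + 3647) / 37 = 144
R = √144 = 12  ⇒  r_B = 12 − 5 = 7

rB=7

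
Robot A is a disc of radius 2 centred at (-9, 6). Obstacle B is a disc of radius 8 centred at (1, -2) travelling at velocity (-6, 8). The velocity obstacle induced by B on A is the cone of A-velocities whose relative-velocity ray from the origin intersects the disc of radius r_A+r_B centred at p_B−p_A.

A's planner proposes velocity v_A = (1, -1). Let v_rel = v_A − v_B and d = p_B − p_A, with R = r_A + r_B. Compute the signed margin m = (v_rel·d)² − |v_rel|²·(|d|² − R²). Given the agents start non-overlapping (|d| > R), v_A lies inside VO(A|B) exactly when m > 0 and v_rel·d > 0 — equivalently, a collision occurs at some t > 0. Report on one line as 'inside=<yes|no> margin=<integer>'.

d = (10, -8),  |d|² = 164;  R = 2+8 = 10,  c = 164−10² = 64
v_rel = (7, -9),  |v_rel|² = 130;  v_rel·d = (7)·(10) + (-9)·(-8) = 142
130·t² − 284·t + 64 = 0  ⇒  m = 142² − 130·64 = 11844
m = 11844 > 0,  v_rel·d = 142 > 0  ⇒  inside

inside=yes margin=11844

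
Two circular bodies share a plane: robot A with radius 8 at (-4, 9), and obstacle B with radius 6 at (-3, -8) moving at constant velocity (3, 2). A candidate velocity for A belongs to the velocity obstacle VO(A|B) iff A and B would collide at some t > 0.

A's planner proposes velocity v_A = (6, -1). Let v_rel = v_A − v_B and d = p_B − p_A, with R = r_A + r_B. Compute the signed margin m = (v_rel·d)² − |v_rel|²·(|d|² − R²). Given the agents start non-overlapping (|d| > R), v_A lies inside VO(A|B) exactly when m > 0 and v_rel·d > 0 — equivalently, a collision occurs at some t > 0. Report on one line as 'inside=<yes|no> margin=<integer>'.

d = (1, -17),  |d|² = 290;  R = 8+6 = 14,  c = 290−14² = 94
v_rel = (3, -3),  |v_rel|² = 18;  v_rel·d = (3)·(1) + (-3)·(-17) = 54
18·t² − 108·t + 94 = 0  ⇒  m = 54² − 18·94 = 1224
m = 1224 > 0,  v_rel·d = 54 > 0  ⇒  inside

inside=yes margin=1224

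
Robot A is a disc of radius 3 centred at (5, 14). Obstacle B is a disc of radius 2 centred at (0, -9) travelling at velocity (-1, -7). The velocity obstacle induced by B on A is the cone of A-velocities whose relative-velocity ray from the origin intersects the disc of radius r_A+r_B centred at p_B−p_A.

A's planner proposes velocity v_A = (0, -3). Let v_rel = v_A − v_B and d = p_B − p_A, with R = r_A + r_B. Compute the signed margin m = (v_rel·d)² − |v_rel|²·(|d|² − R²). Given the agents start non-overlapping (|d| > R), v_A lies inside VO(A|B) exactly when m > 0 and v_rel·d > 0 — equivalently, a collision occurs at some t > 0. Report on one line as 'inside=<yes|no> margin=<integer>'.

d = (-5, -23),  |d|² = 554;  R = 3+2 = 5,  c = 554−5² = 529
v_rel = (1, 4),  |v_rel|² = 17;  v_rel·d = (1)·(-5) + (4)·(-23) = -97
17·t² + 194·t + 529 = 0  ⇒  m = (-97)² − 17·529 = 416
m = 416 > 0,  v_rel·d = -97 < 0  ⇒  outside

inside=no margin=416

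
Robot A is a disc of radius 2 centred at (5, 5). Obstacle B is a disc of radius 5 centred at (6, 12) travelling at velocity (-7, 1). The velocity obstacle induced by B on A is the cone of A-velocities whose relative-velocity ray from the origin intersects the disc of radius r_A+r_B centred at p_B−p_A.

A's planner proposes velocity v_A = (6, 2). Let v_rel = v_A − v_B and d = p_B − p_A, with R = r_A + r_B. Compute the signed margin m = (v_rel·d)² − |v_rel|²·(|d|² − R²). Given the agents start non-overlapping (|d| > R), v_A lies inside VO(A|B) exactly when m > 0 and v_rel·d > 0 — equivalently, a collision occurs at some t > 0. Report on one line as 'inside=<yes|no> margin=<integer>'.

d = (1, 7),  |d|² = 50;  R = 2+5 = 7,  c = 50−7² = 1
v_rel = (13, 1),  |v_rel|² = 170;  v_rel·d = (13)·(1) + (1)·(7) = 20
170·t² − 40·t + 1 = 0  ⇒  m = 20² − 170·1 = 230
m = 230 > 0,  v_rel·d = 20 > 0  ⇒  inside

inside=yes margin=230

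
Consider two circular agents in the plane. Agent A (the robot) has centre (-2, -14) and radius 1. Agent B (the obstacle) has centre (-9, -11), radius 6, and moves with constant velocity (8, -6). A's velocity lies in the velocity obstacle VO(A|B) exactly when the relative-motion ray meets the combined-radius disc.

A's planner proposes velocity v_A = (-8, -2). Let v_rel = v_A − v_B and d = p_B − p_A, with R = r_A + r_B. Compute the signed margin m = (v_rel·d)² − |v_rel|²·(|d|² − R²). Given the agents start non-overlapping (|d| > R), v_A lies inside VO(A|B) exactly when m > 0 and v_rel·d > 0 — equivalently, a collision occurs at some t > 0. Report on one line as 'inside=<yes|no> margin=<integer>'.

d = (-7, 3),  |d|² = 58;  R = 1+6 = 7,  c = 58−7² = 9
v_rel = (-16, 4),  |v_rel|² = 272;  v_rel·d = (-16)·(-7) + (4)·(3) = 124
272·t² − 248·t + 9 = 0  ⇒  m = 124² − 272·9 = 12928
m = 12928 > 0,  v_rel·d = 124 > 0  ⇒  inside

inside=yes margin=12928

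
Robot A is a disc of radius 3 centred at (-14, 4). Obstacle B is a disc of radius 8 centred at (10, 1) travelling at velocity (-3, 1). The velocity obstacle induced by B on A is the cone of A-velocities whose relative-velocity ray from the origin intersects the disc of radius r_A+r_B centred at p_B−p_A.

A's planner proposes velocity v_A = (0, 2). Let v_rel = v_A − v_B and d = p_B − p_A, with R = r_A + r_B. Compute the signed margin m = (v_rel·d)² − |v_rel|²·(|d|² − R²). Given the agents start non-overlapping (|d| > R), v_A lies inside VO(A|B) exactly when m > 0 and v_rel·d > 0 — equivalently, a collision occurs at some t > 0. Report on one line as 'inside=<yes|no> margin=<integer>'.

d = (24, -3),  |d|² = 585;  R = 3+8 = 11,  c = 585−11² = 464
v_rel = (3, 1),  |v_rel|² = 10;  v_rel·d = (3)·(24) + (1)·(-3) = 69
10·t² − 138·t + 464 = 0  ⇒  m = 69² − 10·464 = 121
m = 121 > 0,  v_rel·d = 69 > 0  ⇒  inside

inside=yes margin=121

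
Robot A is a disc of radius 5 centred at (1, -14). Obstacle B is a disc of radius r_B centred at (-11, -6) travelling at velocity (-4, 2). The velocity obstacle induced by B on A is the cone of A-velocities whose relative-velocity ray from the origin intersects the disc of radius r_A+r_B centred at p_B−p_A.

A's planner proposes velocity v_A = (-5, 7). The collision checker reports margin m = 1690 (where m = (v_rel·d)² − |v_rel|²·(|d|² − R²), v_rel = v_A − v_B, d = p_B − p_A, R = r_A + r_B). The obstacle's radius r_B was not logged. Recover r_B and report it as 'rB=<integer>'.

m = 1690
d = (-12, 8);  v_rel = (-1, 5),  |v_rel|² = 26
v_rel×d = (-1)·(8) − (5)·(-12) = 52
since m = R²·26 − 52²:  R² = (2704 + 1690) / 26 = 169
R = √169 = 13  ⇒  r_B = 13 − 5 = 8

rB=8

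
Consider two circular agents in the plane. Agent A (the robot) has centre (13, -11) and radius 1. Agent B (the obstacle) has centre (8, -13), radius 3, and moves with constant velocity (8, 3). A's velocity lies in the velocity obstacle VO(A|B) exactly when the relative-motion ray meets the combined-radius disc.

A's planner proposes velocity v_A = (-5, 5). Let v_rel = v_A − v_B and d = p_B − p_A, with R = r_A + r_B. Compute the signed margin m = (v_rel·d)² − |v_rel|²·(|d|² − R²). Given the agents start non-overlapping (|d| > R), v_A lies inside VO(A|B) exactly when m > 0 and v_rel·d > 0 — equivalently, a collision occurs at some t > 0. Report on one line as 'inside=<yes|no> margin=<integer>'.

d = (-5, -2),  |d|² = 29;  R = 1+3 = 4,  c = 29−4² = 13
v_rel = (-13, 2),  |v_rel|² = 173;  v_rel·d = (-13)·(-5) + (2)·(-2) = 61
173·t² − 122·t + 13 = 0  ⇒  m = 61² − 173·13 = 1472
m = 1472 > 0,  v_rel·d = 61 > 0  ⇒  inside

inside=yes margin=1472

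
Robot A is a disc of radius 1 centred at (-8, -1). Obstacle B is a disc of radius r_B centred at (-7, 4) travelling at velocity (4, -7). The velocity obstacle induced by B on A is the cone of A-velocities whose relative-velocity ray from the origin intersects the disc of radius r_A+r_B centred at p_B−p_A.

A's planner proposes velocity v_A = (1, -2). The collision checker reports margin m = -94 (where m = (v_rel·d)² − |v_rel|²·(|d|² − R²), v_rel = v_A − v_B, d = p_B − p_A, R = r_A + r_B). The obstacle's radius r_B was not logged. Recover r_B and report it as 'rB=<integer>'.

m = -94
d = (1, 5);  v_rel = (-3, 5),  |v_rel|² = 34
v_rel×d = (-3)·(5) − (5)·(1) = -20
since m = R²·34 − (-20)²:  R² = (400 + -94) / 34 = 9
R = √9 = 3  ⇒  r_B = 3 − 1 = 2

rB=2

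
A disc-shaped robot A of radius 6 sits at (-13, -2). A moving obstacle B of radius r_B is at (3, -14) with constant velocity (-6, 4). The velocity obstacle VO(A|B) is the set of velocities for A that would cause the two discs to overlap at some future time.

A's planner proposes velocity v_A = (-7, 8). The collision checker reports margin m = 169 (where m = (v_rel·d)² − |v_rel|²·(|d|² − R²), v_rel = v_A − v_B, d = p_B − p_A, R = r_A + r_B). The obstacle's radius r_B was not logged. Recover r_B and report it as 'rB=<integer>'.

m = 169
d = (16, -12);  v_rel = (-1, 4),  |v_rel|² = 17
v_rel×d = (-1)·(-12) − (4)·(16) = -52
since m = R²·17 − (-52)²:  R² = (2704 + 169) / 17 = 169
R = √169 = 13  ⇒  r_B = 13 − 6 = 7

rB=7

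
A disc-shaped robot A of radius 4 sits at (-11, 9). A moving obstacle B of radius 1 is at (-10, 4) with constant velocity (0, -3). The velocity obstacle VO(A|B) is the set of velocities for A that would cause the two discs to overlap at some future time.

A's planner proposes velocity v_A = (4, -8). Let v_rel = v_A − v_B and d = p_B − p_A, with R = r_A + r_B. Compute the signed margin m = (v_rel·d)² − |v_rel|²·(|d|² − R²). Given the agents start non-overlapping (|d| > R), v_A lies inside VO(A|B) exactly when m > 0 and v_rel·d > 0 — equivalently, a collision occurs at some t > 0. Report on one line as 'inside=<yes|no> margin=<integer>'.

d = (1, -5),  |d|² = 26;  R = 4+1 = 5,  c = 26−5² = 1
v_rel = (4, -5),  |v_rel|² = 41;  v_rel·d = (4)·(1) + (-5)·(-5) = 29
41·t² − 58·t + 1 = 0  ⇒  m = 29² − 41·1 = 800
m = 800 > 0,  v_rel·d = 29 > 0  ⇒  inside

inside=yes margin=800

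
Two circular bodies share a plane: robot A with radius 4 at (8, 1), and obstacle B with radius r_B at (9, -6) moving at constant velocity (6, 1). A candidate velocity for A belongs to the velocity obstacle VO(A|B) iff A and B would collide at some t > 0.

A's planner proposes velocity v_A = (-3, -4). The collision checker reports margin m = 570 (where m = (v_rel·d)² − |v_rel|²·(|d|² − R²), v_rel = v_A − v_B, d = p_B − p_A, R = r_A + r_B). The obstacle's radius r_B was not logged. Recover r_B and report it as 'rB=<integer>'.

m = 570
d = (1, -7);  v_rel = (-9, -5),  |v_rel|² = 106
v_rel×d = (-9)·(-7) − (-5)·(1) = 68
since m = R²·106 − 68²:  R² = (4624 + 570) / 106 = 49
R = √49 = 7  ⇒  r_B = 7 − 4 = 3

rB=3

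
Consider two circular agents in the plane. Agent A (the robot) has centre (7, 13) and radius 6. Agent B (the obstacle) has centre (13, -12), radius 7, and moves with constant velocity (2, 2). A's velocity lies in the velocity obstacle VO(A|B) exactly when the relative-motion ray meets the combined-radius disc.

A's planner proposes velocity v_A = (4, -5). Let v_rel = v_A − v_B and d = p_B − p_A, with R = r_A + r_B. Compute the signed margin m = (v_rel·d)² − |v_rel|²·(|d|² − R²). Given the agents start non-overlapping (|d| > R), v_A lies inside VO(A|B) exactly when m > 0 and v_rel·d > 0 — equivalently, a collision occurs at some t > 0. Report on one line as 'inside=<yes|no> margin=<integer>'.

d = (6, -25),  |d|² = 661;  R = 6+7 = 13,  c = 661−13² = 492
v_rel = (2, -7),  |v_rel|² = 53;  v_rel·d = (2)·(6) + (-7)·(-25) = 187
53·t² − 374·t + 492 = 0  ⇒  m = 187² − 53·492 = 8893
m = 8893 > 0,  v_rel·d = 187 > 0  ⇒  inside

inside=yes margin=8893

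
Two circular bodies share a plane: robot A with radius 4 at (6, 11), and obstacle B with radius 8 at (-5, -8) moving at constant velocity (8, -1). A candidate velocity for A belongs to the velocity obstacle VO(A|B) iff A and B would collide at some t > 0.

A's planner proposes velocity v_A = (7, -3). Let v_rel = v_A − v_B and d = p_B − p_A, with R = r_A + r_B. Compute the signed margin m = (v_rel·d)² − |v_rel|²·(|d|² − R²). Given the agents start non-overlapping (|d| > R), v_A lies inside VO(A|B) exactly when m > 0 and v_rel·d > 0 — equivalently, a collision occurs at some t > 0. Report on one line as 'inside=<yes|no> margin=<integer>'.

d = (-11, -19),  |d|² = 482;  R = 4+8 = 12,  c = 482−12² = 338
v_rel = (-1, -2),  |v_rel|² = 5;  v_rel·d = (-1)·(-11) + (-2)·(-19) = 49
5·t² − 98·t + 338 = 0  ⇒  m = 49² − 5·338 = 711
m = 711 > 0,  v_rel·d = 49 > 0  ⇒  inside

inside=yes margin=711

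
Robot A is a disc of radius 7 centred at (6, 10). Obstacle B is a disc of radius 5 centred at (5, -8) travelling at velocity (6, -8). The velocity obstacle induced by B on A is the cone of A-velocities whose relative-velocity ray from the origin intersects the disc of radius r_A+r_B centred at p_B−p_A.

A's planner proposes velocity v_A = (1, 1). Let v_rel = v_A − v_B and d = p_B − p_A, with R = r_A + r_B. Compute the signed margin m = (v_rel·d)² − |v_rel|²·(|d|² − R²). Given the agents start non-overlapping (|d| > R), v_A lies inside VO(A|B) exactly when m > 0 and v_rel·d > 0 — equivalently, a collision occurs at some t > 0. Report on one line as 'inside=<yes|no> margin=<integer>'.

d = (-1, -18),  |d|² = 325;  R = 7+5 = 12,  c = 325−12² = 181
v_rel = (-5, 9),  |v_rel|² = 106;  v_rel·d = (-5)·(-1) + (9)·(-18) = -157
106·t² + 314·t + 181 = 0  ⇒  m = (-157)² − 106·181 = 5463
m = 5463 > 0,  v_rel·d = -157 < 0  ⇒  outside

inside=no margin=5463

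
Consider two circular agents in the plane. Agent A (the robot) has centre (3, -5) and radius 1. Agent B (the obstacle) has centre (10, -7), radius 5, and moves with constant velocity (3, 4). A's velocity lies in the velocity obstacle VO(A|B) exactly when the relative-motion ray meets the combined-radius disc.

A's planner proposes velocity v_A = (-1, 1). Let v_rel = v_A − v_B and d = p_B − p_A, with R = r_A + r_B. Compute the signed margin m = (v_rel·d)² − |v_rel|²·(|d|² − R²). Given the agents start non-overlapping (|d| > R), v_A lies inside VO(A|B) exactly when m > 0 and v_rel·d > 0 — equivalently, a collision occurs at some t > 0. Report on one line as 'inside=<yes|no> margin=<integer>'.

d = (7, -2),  |d|² = 53;  R = 1+5 = 6,  c = 53−6² = 17
v_rel = (-4, -3),  |v_rel|² = 25;  v_rel·d = (-4)·(7) + (-3)·(-2) = -22
25·t² + 44·t + 17 = 0  ⇒  m = (-22)² − 25·17 = 59
m = 59 > 0,  v_rel·d = -22 < 0  ⇒  outside

inside=no margin=59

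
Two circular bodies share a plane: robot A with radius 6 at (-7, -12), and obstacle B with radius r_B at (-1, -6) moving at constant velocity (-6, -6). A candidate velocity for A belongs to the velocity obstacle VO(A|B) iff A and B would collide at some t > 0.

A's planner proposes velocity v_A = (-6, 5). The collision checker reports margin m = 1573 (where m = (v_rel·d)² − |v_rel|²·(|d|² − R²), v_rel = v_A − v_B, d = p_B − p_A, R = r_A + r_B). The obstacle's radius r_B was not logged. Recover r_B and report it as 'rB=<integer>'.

m = 1573
d = (6, 6);  v_rel = (0, 11),  |v_rel|² = 121
v_rel×d = (0)·(6) − (11)·(6) = -66
since m = R²·121 − (-66)²:  R² = (4356 + 1573) / 121 = 49
R = √49 = 7  ⇒  r_B = 7 − 6 = 1

rB=1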